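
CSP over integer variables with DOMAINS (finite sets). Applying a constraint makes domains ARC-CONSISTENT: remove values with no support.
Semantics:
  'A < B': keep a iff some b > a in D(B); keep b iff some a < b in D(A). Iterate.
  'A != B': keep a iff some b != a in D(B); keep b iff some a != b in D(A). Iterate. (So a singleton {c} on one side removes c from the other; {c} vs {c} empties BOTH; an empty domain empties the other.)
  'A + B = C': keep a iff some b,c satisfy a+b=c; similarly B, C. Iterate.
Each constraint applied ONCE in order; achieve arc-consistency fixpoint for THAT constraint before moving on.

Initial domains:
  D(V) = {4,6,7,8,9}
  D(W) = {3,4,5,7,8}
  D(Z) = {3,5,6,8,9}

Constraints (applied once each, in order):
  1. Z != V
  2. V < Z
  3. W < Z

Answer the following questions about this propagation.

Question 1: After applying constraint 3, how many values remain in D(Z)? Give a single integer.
Answer: 4

Derivation:
Constraint 1 (Z != V) on D(Z)={3,5,6,8,9} D(V)={4,6,7,8,9}: no change
Constraint 2 (V < Z) on D(V)={4,6,7,8,9} D(Z)={3,5,6,8,9}: V {4,6,7,8,9}->{4,6,7,8}; Z {3,5,6,8,9}->{5,6,8,9}
Constraint 3 (W < Z) on D(W)={3,4,5,7,8} D(Z)={5,6,8,9}: no change
So after constraint 3: D(Z)={5,6,8,9}, size = 4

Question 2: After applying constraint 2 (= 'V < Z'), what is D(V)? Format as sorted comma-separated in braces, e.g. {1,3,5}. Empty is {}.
Answer: {4,6,7,8}

Derivation:
Constraint 1 (Z != V) on D(Z)={3,5,6,8,9} D(V)={4,6,7,8,9}: no change
Constraint 2 (V < Z) on D(V)={4,6,7,8,9} D(Z)={3,5,6,8,9}: V {4,6,7,8,9}->{4,6,7,8}; Z {3,5,6,8,9}->{5,6,8,9}
So after constraint 2: D(V) = {4,6,7,8}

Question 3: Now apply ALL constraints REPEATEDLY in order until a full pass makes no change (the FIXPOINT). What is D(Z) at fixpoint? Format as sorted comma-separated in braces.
Answer: {5,6,8,9}

Derivation:
pass 0 (initial): D(Z)={3,5,6,8,9}
pass 1: V {4,6,7,8,9}->{4,6,7,8}; Z {3,5,6,8,9}->{5,6,8,9}
pass 2: no change
Fixpoint after 2 passes: D(Z) = {5,6,8,9}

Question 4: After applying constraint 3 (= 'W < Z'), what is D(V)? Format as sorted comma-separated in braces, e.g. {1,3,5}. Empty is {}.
Constraint 1 (Z != V) on D(Z)={3,5,6,8,9} D(V)={4,6,7,8,9}: no change
Constraint 2 (V < Z) on D(V)={4,6,7,8,9} D(Z)={3,5,6,8,9}: V {4,6,7,8,9}->{4,6,7,8}; Z {3,5,6,8,9}->{5,6,8,9}
Constraint 3 (W < Z) on D(W)={3,4,5,7,8} D(Z)={5,6,8,9}: no change
So after constraint 3: D(V) = {4,6,7,8}

Answer: {4,6,7,8}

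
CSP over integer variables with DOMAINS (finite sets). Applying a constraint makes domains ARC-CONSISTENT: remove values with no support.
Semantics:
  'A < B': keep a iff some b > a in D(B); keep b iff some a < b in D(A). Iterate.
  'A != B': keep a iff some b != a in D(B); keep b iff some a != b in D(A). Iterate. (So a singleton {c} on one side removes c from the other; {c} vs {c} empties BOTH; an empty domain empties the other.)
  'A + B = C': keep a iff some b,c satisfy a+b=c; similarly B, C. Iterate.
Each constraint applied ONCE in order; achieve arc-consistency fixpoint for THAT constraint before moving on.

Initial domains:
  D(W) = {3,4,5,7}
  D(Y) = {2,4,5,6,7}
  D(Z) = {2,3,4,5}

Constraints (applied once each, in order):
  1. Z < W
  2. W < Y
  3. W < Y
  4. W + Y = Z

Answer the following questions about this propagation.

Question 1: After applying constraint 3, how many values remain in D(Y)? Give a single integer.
Answer: 4

Derivation:
Constraint 1 (Z < W) on D(Z)={2,3,4,5} D(W)={3,4,5,7}: no change
Constraint 2 (W < Y) on D(W)={3,4,5,7} D(Y)={2,4,5,6,7}: W {3,4,5,7}->{3,4,5}; Y {2,4,5,6,7}->{4,5,6,7}
Constraint 3 (W < Y) on D(W)={3,4,5} D(Y)={4,5,6,7}: no change
So after constraint 3: D(Y)={4,5,6,7}, size = 4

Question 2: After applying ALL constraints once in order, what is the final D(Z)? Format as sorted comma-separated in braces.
Constraint 1 (Z < W) on D(Z)={2,3,4,5} D(W)={3,4,5,7}: no change
Constraint 2 (W < Y) on D(W)={3,4,5,7} D(Y)={2,4,5,6,7}: W {3,4,5,7}->{3,4,5}; Y {2,4,5,6,7}->{4,5,6,7}
Constraint 3 (W < Y) on D(W)={3,4,5} D(Y)={4,5,6,7}: no change
Constraint 4 (W + Y = Z) on D(W)={3,4,5} D(Y)={4,5,6,7} D(Z)={2,3,4,5}: W {3,4,5}->{}; Y {4,5,6,7}->{}; Z {2,3,4,5}->{}
So after all 4 constraints: D(Z) = {}

Answer: {}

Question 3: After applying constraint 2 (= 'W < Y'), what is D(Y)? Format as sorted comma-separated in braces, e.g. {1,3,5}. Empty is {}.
Answer: {4,5,6,7}

Derivation:
Constraint 1 (Z < W) on D(Z)={2,3,4,5} D(W)={3,4,5,7}: no change
Constraint 2 (W < Y) on D(W)={3,4,5,7} D(Y)={2,4,5,6,7}: W {3,4,5,7}->{3,4,5}; Y {2,4,5,6,7}->{4,5,6,7}
So after constraint 2: D(Y) = {4,5,6,7}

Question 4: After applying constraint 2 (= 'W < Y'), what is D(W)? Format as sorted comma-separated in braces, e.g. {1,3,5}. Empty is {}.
Answer: {3,4,5}

Derivation:
Constraint 1 (Z < W) on D(Z)={2,3,4,5} D(W)={3,4,5,7}: no change
Constraint 2 (W < Y) on D(W)={3,4,5,7} D(Y)={2,4,5,6,7}: W {3,4,5,7}->{3,4,5}; Y {2,4,5,6,7}->{4,5,6,7}
So after constraint 2: D(W) = {3,4,5}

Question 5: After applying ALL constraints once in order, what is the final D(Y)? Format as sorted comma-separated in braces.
Answer: {}

Derivation:
Constraint 1 (Z < W) on D(Z)={2,3,4,5} D(W)={3,4,5,7}: no change
Constraint 2 (W < Y) on D(W)={3,4,5,7} D(Y)={2,4,5,6,7}: W {3,4,5,7}->{3,4,5}; Y {2,4,5,6,7}->{4,5,6,7}
Constraint 3 (W < Y) on D(W)={3,4,5} D(Y)={4,5,6,7}: no change
Constraint 4 (W + Y = Z) on D(W)={3,4,5} D(Y)={4,5,6,7} D(Z)={2,3,4,5}: W {3,4,5}->{}; Y {4,5,6,7}->{}; Z {2,3,4,5}->{}
So after all 4 constraints: D(Y) = {}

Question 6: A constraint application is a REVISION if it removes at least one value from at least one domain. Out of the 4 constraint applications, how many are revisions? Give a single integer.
Answer: 2

Derivation:
Constraint 1 (Z < W) on D(Z)={2,3,4,5} D(W)={3,4,5,7}: no change => not a revision
Constraint 2 (W < Y) on D(W)={3,4,5,7} D(Y)={2,4,5,6,7}: W {3,4,5,7}->{3,4,5}; Y {2,4,5,6,7}->{4,5,6,7} => REVISION
Constraint 3 (W < Y) on D(W)={3,4,5} D(Y)={4,5,6,7}: no change => not a revision
Constraint 4 (W + Y = Z) on D(W)={3,4,5} D(Y)={4,5,6,7} D(Z)={2,3,4,5}: W {3,4,5}->{}; Y {4,5,6,7}->{}; Z {2,3,4,5}->{} => REVISION
Total revisions = 2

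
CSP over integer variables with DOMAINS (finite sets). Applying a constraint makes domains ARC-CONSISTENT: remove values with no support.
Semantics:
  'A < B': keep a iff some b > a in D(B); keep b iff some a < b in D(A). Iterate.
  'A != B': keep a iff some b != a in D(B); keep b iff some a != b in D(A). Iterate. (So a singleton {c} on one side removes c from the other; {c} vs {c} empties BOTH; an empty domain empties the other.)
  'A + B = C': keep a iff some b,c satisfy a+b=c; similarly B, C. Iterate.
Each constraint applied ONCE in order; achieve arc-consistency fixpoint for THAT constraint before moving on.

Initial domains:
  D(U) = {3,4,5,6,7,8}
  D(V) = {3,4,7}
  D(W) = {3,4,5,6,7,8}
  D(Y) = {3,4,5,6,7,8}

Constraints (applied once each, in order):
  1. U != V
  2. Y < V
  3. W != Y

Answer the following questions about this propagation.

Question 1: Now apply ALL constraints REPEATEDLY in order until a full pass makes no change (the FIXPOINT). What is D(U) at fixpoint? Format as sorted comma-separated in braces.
Answer: {3,4,5,6,7,8}

Derivation:
pass 0 (initial): D(U)={3,4,5,6,7,8}
pass 1: V {3,4,7}->{4,7}; Y {3,4,5,6,7,8}->{3,4,5,6}
pass 2: no change
Fixpoint after 2 passes: D(U) = {3,4,5,6,7,8}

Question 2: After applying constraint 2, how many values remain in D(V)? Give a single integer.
Answer: 2

Derivation:
Constraint 1 (U != V) on D(U)={3,4,5,6,7,8} D(V)={3,4,7}: no change
Constraint 2 (Y < V) on D(Y)={3,4,5,6,7,8} D(V)={3,4,7}: Y {3,4,5,6,7,8}->{3,4,5,6}; V {3,4,7}->{4,7}
So after constraint 2: D(V)={4,7}, size = 2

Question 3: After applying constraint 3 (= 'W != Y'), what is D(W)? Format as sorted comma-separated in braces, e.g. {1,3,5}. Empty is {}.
Constraint 1 (U != V) on D(U)={3,4,5,6,7,8} D(V)={3,4,7}: no change
Constraint 2 (Y < V) on D(Y)={3,4,5,6,7,8} D(V)={3,4,7}: Y {3,4,5,6,7,8}->{3,4,5,6}; V {3,4,7}->{4,7}
Constraint 3 (W != Y) on D(W)={3,4,5,6,7,8} D(Y)={3,4,5,6}: no change
So after constraint 3: D(W) = {3,4,5,6,7,8}

Answer: {3,4,5,6,7,8}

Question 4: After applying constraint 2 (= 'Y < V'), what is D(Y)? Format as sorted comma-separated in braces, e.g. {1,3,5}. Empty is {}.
Constraint 1 (U != V) on D(U)={3,4,5,6,7,8} D(V)={3,4,7}: no change
Constraint 2 (Y < V) on D(Y)={3,4,5,6,7,8} D(V)={3,4,7}: Y {3,4,5,6,7,8}->{3,4,5,6}; V {3,4,7}->{4,7}
So after constraint 2: D(Y) = {3,4,5,6}

Answer: {3,4,5,6}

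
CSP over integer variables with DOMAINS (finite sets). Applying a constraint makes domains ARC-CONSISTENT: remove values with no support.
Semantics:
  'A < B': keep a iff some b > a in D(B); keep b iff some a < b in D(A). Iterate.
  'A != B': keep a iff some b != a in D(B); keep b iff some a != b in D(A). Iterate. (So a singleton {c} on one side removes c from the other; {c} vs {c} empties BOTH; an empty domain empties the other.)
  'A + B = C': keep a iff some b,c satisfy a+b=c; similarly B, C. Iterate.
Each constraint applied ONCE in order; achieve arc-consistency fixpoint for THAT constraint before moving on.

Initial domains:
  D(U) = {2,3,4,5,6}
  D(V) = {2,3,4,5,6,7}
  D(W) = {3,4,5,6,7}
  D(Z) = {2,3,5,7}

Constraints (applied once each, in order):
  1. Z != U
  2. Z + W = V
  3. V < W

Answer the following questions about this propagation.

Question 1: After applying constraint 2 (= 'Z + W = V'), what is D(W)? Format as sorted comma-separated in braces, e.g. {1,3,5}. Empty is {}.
Constraint 1 (Z != U) on D(Z)={2,3,5,7} D(U)={2,3,4,5,6}: no change
Constraint 2 (Z + W = V) on D(Z)={2,3,5,7} D(W)={3,4,5,6,7} D(V)={2,3,4,5,6,7}: Z {2,3,5,7}->{2,3}; W {3,4,5,6,7}->{3,4,5}; V {2,3,4,5,6,7}->{5,6,7}
So after constraint 2: D(W) = {3,4,5}

Answer: {3,4,5}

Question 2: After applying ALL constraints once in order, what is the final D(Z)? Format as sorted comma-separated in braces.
Constraint 1 (Z != U) on D(Z)={2,3,5,7} D(U)={2,3,4,5,6}: no change
Constraint 2 (Z + W = V) on D(Z)={2,3,5,7} D(W)={3,4,5,6,7} D(V)={2,3,4,5,6,7}: Z {2,3,5,7}->{2,3}; W {3,4,5,6,7}->{3,4,5}; V {2,3,4,5,6,7}->{5,6,7}
Constraint 3 (V < W) on D(V)={5,6,7} D(W)={3,4,5}: V {5,6,7}->{}; W {3,4,5}->{}
So after all 3 constraints: D(Z) = {2,3}

Answer: {2,3}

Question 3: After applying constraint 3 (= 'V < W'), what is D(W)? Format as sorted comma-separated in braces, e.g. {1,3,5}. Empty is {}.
Constraint 1 (Z != U) on D(Z)={2,3,5,7} D(U)={2,3,4,5,6}: no change
Constraint 2 (Z + W = V) on D(Z)={2,3,5,7} D(W)={3,4,5,6,7} D(V)={2,3,4,5,6,7}: Z {2,3,5,7}->{2,3}; W {3,4,5,6,7}->{3,4,5}; V {2,3,4,5,6,7}->{5,6,7}
Constraint 3 (V < W) on D(V)={5,6,7} D(W)={3,4,5}: V {5,6,7}->{}; W {3,4,5}->{}
So after constraint 3: D(W) = {}

Answer: {}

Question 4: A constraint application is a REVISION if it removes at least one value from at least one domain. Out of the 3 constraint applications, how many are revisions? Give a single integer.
Answer: 2

Derivation:
Constraint 1 (Z != U) on D(Z)={2,3,5,7} D(U)={2,3,4,5,6}: no change => not a revision
Constraint 2 (Z + W = V) on D(Z)={2,3,5,7} D(W)={3,4,5,6,7} D(V)={2,3,4,5,6,7}: Z {2,3,5,7}->{2,3}; W {3,4,5,6,7}->{3,4,5}; V {2,3,4,5,6,7}->{5,6,7} => REVISION
Constraint 3 (V < W) on D(V)={5,6,7} D(W)={3,4,5}: V {5,6,7}->{}; W {3,4,5}->{} => REVISION
Total revisions = 2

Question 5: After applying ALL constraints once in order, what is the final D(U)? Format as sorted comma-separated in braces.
Constraint 1 (Z != U) on D(Z)={2,3,5,7} D(U)={2,3,4,5,6}: no change
Constraint 2 (Z + W = V) on D(Z)={2,3,5,7} D(W)={3,4,5,6,7} D(V)={2,3,4,5,6,7}: Z {2,3,5,7}->{2,3}; W {3,4,5,6,7}->{3,4,5}; V {2,3,4,5,6,7}->{5,6,7}
Constraint 3 (V < W) on D(V)={5,6,7} D(W)={3,4,5}: V {5,6,7}->{}; W {3,4,5}->{}
So after all 3 constraints: D(U) = {2,3,4,5,6}

Answer: {2,3,4,5,6}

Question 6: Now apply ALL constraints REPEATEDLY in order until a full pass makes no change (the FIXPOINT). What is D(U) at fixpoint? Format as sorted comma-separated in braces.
Answer: {}

Derivation:
pass 0 (initial): D(U)={2,3,4,5,6}
pass 1: V {2,3,4,5,6,7}->{}; W {3,4,5,6,7}->{}; Z {2,3,5,7}->{2,3}
pass 2: Z {2,3}->{}
pass 3: U {2,3,4,5,6}->{}
pass 4: no change
Fixpoint after 4 passes: D(U) = {}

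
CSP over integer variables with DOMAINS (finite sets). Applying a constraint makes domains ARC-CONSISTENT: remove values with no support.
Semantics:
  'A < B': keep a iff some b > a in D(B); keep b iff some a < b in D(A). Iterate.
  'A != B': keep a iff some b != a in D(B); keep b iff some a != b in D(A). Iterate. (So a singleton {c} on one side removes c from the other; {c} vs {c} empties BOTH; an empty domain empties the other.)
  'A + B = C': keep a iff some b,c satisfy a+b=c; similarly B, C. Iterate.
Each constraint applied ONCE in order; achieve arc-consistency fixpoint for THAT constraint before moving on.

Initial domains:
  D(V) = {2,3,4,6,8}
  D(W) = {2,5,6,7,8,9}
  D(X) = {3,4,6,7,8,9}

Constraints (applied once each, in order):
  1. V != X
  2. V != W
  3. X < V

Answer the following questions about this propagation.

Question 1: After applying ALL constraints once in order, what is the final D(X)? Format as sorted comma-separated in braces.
Constraint 1 (V != X) on D(V)={2,3,4,6,8} D(X)={3,4,6,7,8,9}: no change
Constraint 2 (V != W) on D(V)={2,3,4,6,8} D(W)={2,5,6,7,8,9}: no change
Constraint 3 (X < V) on D(X)={3,4,6,7,8,9} D(V)={2,3,4,6,8}: X {3,4,6,7,8,9}->{3,4,6,7}; V {2,3,4,6,8}->{4,6,8}
So after all 3 constraints: D(X) = {3,4,6,7}

Answer: {3,4,6,7}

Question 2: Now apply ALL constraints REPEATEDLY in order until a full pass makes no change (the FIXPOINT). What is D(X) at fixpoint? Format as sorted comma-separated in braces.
Answer: {3,4,6,7}

Derivation:
pass 0 (initial): D(X)={3,4,6,7,8,9}
pass 1: V {2,3,4,6,8}->{4,6,8}; X {3,4,6,7,8,9}->{3,4,6,7}
pass 2: no change
Fixpoint after 2 passes: D(X) = {3,4,6,7}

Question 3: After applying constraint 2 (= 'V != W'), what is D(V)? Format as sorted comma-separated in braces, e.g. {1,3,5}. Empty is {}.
Constraint 1 (V != X) on D(V)={2,3,4,6,8} D(X)={3,4,6,7,8,9}: no change
Constraint 2 (V != W) on D(V)={2,3,4,6,8} D(W)={2,5,6,7,8,9}: no change
So after constraint 2: D(V) = {2,3,4,6,8}

Answer: {2,3,4,6,8}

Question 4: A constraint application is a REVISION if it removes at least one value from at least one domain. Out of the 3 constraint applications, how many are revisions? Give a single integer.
Constraint 1 (V != X) on D(V)={2,3,4,6,8} D(X)={3,4,6,7,8,9}: no change => not a revision
Constraint 2 (V != W) on D(V)={2,3,4,6,8} D(W)={2,5,6,7,8,9}: no change => not a revision
Constraint 3 (X < V) on D(X)={3,4,6,7,8,9} D(V)={2,3,4,6,8}: X {3,4,6,7,8,9}->{3,4,6,7}; V {2,3,4,6,8}->{4,6,8} => REVISION
Total revisions = 1

Answer: 1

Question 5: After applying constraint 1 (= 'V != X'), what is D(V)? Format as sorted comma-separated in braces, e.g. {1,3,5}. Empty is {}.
Answer: {2,3,4,6,8}

Derivation:
Constraint 1 (V != X) on D(V)={2,3,4,6,8} D(X)={3,4,6,7,8,9}: no change
So after constraint 1: D(V) = {2,3,4,6,8}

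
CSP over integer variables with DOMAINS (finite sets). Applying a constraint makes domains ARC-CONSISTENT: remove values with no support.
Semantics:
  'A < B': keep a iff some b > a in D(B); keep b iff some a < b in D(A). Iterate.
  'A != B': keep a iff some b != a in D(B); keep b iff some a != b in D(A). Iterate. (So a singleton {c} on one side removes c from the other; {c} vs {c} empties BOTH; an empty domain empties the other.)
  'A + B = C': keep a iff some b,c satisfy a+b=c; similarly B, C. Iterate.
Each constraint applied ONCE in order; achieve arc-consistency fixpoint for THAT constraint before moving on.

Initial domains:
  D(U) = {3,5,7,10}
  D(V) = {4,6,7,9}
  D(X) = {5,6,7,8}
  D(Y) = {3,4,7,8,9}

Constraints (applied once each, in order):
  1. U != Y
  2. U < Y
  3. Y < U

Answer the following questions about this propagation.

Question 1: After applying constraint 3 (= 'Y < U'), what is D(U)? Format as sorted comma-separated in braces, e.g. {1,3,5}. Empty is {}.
Answer: {5,7}

Derivation:
Constraint 1 (U != Y) on D(U)={3,5,7,10} D(Y)={3,4,7,8,9}: no change
Constraint 2 (U < Y) on D(U)={3,5,7,10} D(Y)={3,4,7,8,9}: U {3,5,7,10}->{3,5,7}; Y {3,4,7,8,9}->{4,7,8,9}
Constraint 3 (Y < U) on D(Y)={4,7,8,9} D(U)={3,5,7}: Y {4,7,8,9}->{4}; U {3,5,7}->{5,7}
So after constraint 3: D(U) = {5,7}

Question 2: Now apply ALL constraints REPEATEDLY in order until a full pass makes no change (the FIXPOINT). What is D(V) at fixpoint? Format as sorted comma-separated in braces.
pass 0 (initial): D(V)={4,6,7,9}
pass 1: U {3,5,7,10}->{5,7}; Y {3,4,7,8,9}->{4}
pass 2: U {5,7}->{}; Y {4}->{}
pass 3: no change
Fixpoint after 3 passes: D(V) = {4,6,7,9}

Answer: {4,6,7,9}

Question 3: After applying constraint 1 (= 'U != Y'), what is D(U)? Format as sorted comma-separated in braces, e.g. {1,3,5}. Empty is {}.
Answer: {3,5,7,10}

Derivation:
Constraint 1 (U != Y) on D(U)={3,5,7,10} D(Y)={3,4,7,8,9}: no change
So after constraint 1: D(U) = {3,5,7,10}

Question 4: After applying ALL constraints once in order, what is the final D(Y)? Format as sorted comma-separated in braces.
Constraint 1 (U != Y) on D(U)={3,5,7,10} D(Y)={3,4,7,8,9}: no change
Constraint 2 (U < Y) on D(U)={3,5,7,10} D(Y)={3,4,7,8,9}: U {3,5,7,10}->{3,5,7}; Y {3,4,7,8,9}->{4,7,8,9}
Constraint 3 (Y < U) on D(Y)={4,7,8,9} D(U)={3,5,7}: Y {4,7,8,9}->{4}; U {3,5,7}->{5,7}
So after all 3 constraints: D(Y) = {4}

Answer: {4}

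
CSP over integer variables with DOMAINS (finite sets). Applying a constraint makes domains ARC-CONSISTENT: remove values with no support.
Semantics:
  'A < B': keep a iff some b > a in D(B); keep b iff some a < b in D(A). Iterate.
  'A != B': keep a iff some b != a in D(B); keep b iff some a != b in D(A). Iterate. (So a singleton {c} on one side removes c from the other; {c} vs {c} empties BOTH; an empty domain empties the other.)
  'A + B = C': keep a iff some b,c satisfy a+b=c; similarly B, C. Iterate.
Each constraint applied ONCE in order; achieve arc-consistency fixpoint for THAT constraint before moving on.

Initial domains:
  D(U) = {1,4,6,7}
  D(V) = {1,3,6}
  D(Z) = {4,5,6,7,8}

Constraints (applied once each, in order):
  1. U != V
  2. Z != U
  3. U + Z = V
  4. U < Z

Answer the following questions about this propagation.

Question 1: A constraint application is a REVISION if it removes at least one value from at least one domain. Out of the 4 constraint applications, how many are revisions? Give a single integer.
Answer: 1

Derivation:
Constraint 1 (U != V) on D(U)={1,4,6,7} D(V)={1,3,6}: no change => not a revision
Constraint 2 (Z != U) on D(Z)={4,5,6,7,8} D(U)={1,4,6,7}: no change => not a revision
Constraint 3 (U + Z = V) on D(U)={1,4,6,7} D(Z)={4,5,6,7,8} D(V)={1,3,6}: U {1,4,6,7}->{1}; Z {4,5,6,7,8}->{5}; V {1,3,6}->{6} => REVISION
Constraint 4 (U < Z) on D(U)={1} D(Z)={5}: no change => not a revision
Total revisions = 1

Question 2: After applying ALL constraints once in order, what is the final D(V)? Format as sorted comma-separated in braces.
Constraint 1 (U != V) on D(U)={1,4,6,7} D(V)={1,3,6}: no change
Constraint 2 (Z != U) on D(Z)={4,5,6,7,8} D(U)={1,4,6,7}: no change
Constraint 3 (U + Z = V) on D(U)={1,4,6,7} D(Z)={4,5,6,7,8} D(V)={1,3,6}: U {1,4,6,7}->{1}; Z {4,5,6,7,8}->{5}; V {1,3,6}->{6}
Constraint 4 (U < Z) on D(U)={1} D(Z)={5}: no change
So after all 4 constraints: D(V) = {6}

Answer: {6}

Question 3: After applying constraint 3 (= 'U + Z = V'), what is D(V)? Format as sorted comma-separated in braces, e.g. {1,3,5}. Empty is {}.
Constraint 1 (U != V) on D(U)={1,4,6,7} D(V)={1,3,6}: no change
Constraint 2 (Z != U) on D(Z)={4,5,6,7,8} D(U)={1,4,6,7}: no change
Constraint 3 (U + Z = V) on D(U)={1,4,6,7} D(Z)={4,5,6,7,8} D(V)={1,3,6}: U {1,4,6,7}->{1}; Z {4,5,6,7,8}->{5}; V {1,3,6}->{6}
So after constraint 3: D(V) = {6}

Answer: {6}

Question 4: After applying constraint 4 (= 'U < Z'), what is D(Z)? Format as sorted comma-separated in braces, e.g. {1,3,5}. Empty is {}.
Answer: {5}

Derivation:
Constraint 1 (U != V) on D(U)={1,4,6,7} D(V)={1,3,6}: no change
Constraint 2 (Z != U) on D(Z)={4,5,6,7,8} D(U)={1,4,6,7}: no change
Constraint 3 (U + Z = V) on D(U)={1,4,6,7} D(Z)={4,5,6,7,8} D(V)={1,3,6}: U {1,4,6,7}->{1}; Z {4,5,6,7,8}->{5}; V {1,3,6}->{6}
Constraint 4 (U < Z) on D(U)={1} D(Z)={5}: no change
So after constraint 4: D(Z) = {5}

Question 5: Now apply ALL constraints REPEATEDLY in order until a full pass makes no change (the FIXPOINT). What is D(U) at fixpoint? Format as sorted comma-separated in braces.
pass 0 (initial): D(U)={1,4,6,7}
pass 1: U {1,4,6,7}->{1}; V {1,3,6}->{6}; Z {4,5,6,7,8}->{5}
pass 2: no change
Fixpoint after 2 passes: D(U) = {1}

Answer: {1}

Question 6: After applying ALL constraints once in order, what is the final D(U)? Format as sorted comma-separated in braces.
Constraint 1 (U != V) on D(U)={1,4,6,7} D(V)={1,3,6}: no change
Constraint 2 (Z != U) on D(Z)={4,5,6,7,8} D(U)={1,4,6,7}: no change
Constraint 3 (U + Z = V) on D(U)={1,4,6,7} D(Z)={4,5,6,7,8} D(V)={1,3,6}: U {1,4,6,7}->{1}; Z {4,5,6,7,8}->{5}; V {1,3,6}->{6}
Constraint 4 (U < Z) on D(U)={1} D(Z)={5}: no change
So after all 4 constraints: D(U) = {1}

Answer: {1}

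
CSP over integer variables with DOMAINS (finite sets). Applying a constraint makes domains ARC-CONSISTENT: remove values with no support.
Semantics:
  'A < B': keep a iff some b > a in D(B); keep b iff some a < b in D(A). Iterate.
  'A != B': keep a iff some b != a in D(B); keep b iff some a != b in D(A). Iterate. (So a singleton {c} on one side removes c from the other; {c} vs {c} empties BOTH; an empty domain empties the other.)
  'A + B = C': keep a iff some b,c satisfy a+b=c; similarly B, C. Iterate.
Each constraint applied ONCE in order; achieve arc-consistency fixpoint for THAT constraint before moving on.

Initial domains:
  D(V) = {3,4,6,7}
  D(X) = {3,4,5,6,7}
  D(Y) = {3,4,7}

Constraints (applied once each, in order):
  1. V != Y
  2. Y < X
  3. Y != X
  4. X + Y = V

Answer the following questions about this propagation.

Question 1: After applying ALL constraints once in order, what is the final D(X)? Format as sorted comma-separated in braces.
Constraint 1 (V != Y) on D(V)={3,4,6,7} D(Y)={3,4,7}: no change
Constraint 2 (Y < X) on D(Y)={3,4,7} D(X)={3,4,5,6,7}: Y {3,4,7}->{3,4}; X {3,4,5,6,7}->{4,5,6,7}
Constraint 3 (Y != X) on D(Y)={3,4} D(X)={4,5,6,7}: no change
Constraint 4 (X + Y = V) on D(X)={4,5,6,7} D(Y)={3,4} D(V)={3,4,6,7}: X {4,5,6,7}->{4}; Y {3,4}->{3}; V {3,4,6,7}->{7}
So after all 4 constraints: D(X) = {4}

Answer: {4}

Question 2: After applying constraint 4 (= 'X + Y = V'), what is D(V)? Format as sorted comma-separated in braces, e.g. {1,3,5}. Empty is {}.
Constraint 1 (V != Y) on D(V)={3,4,6,7} D(Y)={3,4,7}: no change
Constraint 2 (Y < X) on D(Y)={3,4,7} D(X)={3,4,5,6,7}: Y {3,4,7}->{3,4}; X {3,4,5,6,7}->{4,5,6,7}
Constraint 3 (Y != X) on D(Y)={3,4} D(X)={4,5,6,7}: no change
Constraint 4 (X + Y = V) on D(X)={4,5,6,7} D(Y)={3,4} D(V)={3,4,6,7}: X {4,5,6,7}->{4}; Y {3,4}->{3}; V {3,4,6,7}->{7}
So after constraint 4: D(V) = {7}

Answer: {7}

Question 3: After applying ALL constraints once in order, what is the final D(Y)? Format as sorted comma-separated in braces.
Answer: {3}

Derivation:
Constraint 1 (V != Y) on D(V)={3,4,6,7} D(Y)={3,4,7}: no change
Constraint 2 (Y < X) on D(Y)={3,4,7} D(X)={3,4,5,6,7}: Y {3,4,7}->{3,4}; X {3,4,5,6,7}->{4,5,6,7}
Constraint 3 (Y != X) on D(Y)={3,4} D(X)={4,5,6,7}: no change
Constraint 4 (X + Y = V) on D(X)={4,5,6,7} D(Y)={3,4} D(V)={3,4,6,7}: X {4,5,6,7}->{4}; Y {3,4}->{3}; V {3,4,6,7}->{7}
So after all 4 constraints: D(Y) = {3}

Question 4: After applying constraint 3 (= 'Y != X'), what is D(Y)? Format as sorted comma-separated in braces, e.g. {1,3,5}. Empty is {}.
Constraint 1 (V != Y) on D(V)={3,4,6,7} D(Y)={3,4,7}: no change
Constraint 2 (Y < X) on D(Y)={3,4,7} D(X)={3,4,5,6,7}: Y {3,4,7}->{3,4}; X {3,4,5,6,7}->{4,5,6,7}
Constraint 3 (Y != X) on D(Y)={3,4} D(X)={4,5,6,7}: no change
So after constraint 3: D(Y) = {3,4}

Answer: {3,4}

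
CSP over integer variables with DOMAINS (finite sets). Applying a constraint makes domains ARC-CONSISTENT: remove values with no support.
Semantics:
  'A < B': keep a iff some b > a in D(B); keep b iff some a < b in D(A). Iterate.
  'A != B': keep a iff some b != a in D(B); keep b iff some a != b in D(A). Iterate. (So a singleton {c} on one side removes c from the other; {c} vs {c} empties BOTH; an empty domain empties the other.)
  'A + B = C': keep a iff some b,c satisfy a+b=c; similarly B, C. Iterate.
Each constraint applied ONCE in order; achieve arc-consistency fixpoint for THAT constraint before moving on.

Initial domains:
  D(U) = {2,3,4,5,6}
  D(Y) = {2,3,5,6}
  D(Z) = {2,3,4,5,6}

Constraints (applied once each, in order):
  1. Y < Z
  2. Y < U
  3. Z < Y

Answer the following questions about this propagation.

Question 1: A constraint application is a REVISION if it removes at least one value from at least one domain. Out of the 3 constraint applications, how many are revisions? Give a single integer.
Constraint 1 (Y < Z) on D(Y)={2,3,5,6} D(Z)={2,3,4,5,6}: Y {2,3,5,6}->{2,3,5}; Z {2,3,4,5,6}->{3,4,5,6} => REVISION
Constraint 2 (Y < U) on D(Y)={2,3,5} D(U)={2,3,4,5,6}: U {2,3,4,5,6}->{3,4,5,6} => REVISION
Constraint 3 (Z < Y) on D(Z)={3,4,5,6} D(Y)={2,3,5}: Z {3,4,5,6}->{3,4}; Y {2,3,5}->{5} => REVISION
Total revisions = 3

Answer: 3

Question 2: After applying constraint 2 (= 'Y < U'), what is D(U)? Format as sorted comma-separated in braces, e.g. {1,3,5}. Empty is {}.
Constraint 1 (Y < Z) on D(Y)={2,3,5,6} D(Z)={2,3,4,5,6}: Y {2,3,5,6}->{2,3,5}; Z {2,3,4,5,6}->{3,4,5,6}
Constraint 2 (Y < U) on D(Y)={2,3,5} D(U)={2,3,4,5,6}: U {2,3,4,5,6}->{3,4,5,6}
So after constraint 2: D(U) = {3,4,5,6}

Answer: {3,4,5,6}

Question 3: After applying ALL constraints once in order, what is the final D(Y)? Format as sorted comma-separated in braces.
Answer: {5}

Derivation:
Constraint 1 (Y < Z) on D(Y)={2,3,5,6} D(Z)={2,3,4,5,6}: Y {2,3,5,6}->{2,3,5}; Z {2,3,4,5,6}->{3,4,5,6}
Constraint 2 (Y < U) on D(Y)={2,3,5} D(U)={2,3,4,5,6}: U {2,3,4,5,6}->{3,4,5,6}
Constraint 3 (Z < Y) on D(Z)={3,4,5,6} D(Y)={2,3,5}: Z {3,4,5,6}->{3,4}; Y {2,3,5}->{5}
So after all 3 constraints: D(Y) = {5}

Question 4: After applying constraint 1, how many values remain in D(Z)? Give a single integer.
Answer: 4

Derivation:
Constraint 1 (Y < Z) on D(Y)={2,3,5,6} D(Z)={2,3,4,5,6}: Y {2,3,5,6}->{2,3,5}; Z {2,3,4,5,6}->{3,4,5,6}
So after constraint 1: D(Z)={3,4,5,6}, size = 4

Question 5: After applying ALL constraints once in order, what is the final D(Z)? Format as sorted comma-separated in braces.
Answer: {3,4}

Derivation:
Constraint 1 (Y < Z) on D(Y)={2,3,5,6} D(Z)={2,3,4,5,6}: Y {2,3,5,6}->{2,3,5}; Z {2,3,4,5,6}->{3,4,5,6}
Constraint 2 (Y < U) on D(Y)={2,3,5} D(U)={2,3,4,5,6}: U {2,3,4,5,6}->{3,4,5,6}
Constraint 3 (Z < Y) on D(Z)={3,4,5,6} D(Y)={2,3,5}: Z {3,4,5,6}->{3,4}; Y {2,3,5}->{5}
So after all 3 constraints: D(Z) = {3,4}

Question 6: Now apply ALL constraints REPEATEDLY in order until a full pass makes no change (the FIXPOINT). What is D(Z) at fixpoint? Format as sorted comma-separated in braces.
Answer: {}

Derivation:
pass 0 (initial): D(Z)={2,3,4,5,6}
pass 1: U {2,3,4,5,6}->{3,4,5,6}; Y {2,3,5,6}->{5}; Z {2,3,4,5,6}->{3,4}
pass 2: U {3,4,5,6}->{}; Y {5}->{}; Z {3,4}->{}
pass 3: no change
Fixpoint after 3 passes: D(Z) = {}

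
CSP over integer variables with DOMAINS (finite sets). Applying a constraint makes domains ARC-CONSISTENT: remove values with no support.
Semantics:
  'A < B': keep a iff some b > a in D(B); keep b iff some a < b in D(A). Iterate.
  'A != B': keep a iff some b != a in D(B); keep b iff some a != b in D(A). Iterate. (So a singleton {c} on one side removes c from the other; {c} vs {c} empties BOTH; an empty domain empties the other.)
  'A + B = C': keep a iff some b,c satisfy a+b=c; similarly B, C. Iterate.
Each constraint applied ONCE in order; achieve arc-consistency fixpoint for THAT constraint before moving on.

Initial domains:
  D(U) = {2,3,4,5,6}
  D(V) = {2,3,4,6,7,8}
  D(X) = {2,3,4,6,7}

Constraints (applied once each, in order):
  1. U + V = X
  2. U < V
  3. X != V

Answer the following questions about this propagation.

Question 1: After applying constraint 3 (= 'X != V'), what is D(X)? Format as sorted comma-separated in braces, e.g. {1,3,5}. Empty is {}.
Answer: {4,6,7}

Derivation:
Constraint 1 (U + V = X) on D(U)={2,3,4,5,6} D(V)={2,3,4,6,7,8} D(X)={2,3,4,6,7}: U {2,3,4,5,6}->{2,3,4,5}; V {2,3,4,6,7,8}->{2,3,4}; X {2,3,4,6,7}->{4,6,7}
Constraint 2 (U < V) on D(U)={2,3,4,5} D(V)={2,3,4}: U {2,3,4,5}->{2,3}; V {2,3,4}->{3,4}
Constraint 3 (X != V) on D(X)={4,6,7} D(V)={3,4}: no change
So after constraint 3: D(X) = {4,6,7}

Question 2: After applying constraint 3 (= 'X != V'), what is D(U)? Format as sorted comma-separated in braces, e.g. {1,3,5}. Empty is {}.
Answer: {2,3}

Derivation:
Constraint 1 (U + V = X) on D(U)={2,3,4,5,6} D(V)={2,3,4,6,7,8} D(X)={2,3,4,6,7}: U {2,3,4,5,6}->{2,3,4,5}; V {2,3,4,6,7,8}->{2,3,4}; X {2,3,4,6,7}->{4,6,7}
Constraint 2 (U < V) on D(U)={2,3,4,5} D(V)={2,3,4}: U {2,3,4,5}->{2,3}; V {2,3,4}->{3,4}
Constraint 3 (X != V) on D(X)={4,6,7} D(V)={3,4}: no change
So after constraint 3: D(U) = {2,3}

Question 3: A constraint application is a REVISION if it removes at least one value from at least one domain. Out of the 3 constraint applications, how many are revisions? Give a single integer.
Constraint 1 (U + V = X) on D(U)={2,3,4,5,6} D(V)={2,3,4,6,7,8} D(X)={2,3,4,6,7}: U {2,3,4,5,6}->{2,3,4,5}; V {2,3,4,6,7,8}->{2,3,4}; X {2,3,4,6,7}->{4,6,7} => REVISION
Constraint 2 (U < V) on D(U)={2,3,4,5} D(V)={2,3,4}: U {2,3,4,5}->{2,3}; V {2,3,4}->{3,4} => REVISION
Constraint 3 (X != V) on D(X)={4,6,7} D(V)={3,4}: no change => not a revision
Total revisions = 2

Answer: 2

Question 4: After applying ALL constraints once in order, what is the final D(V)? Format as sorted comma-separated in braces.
Constraint 1 (U + V = X) on D(U)={2,3,4,5,6} D(V)={2,3,4,6,7,8} D(X)={2,3,4,6,7}: U {2,3,4,5,6}->{2,3,4,5}; V {2,3,4,6,7,8}->{2,3,4}; X {2,3,4,6,7}->{4,6,7}
Constraint 2 (U < V) on D(U)={2,3,4,5} D(V)={2,3,4}: U {2,3,4,5}->{2,3}; V {2,3,4}->{3,4}
Constraint 3 (X != V) on D(X)={4,6,7} D(V)={3,4}: no change
So after all 3 constraints: D(V) = {3,4}

Answer: {3,4}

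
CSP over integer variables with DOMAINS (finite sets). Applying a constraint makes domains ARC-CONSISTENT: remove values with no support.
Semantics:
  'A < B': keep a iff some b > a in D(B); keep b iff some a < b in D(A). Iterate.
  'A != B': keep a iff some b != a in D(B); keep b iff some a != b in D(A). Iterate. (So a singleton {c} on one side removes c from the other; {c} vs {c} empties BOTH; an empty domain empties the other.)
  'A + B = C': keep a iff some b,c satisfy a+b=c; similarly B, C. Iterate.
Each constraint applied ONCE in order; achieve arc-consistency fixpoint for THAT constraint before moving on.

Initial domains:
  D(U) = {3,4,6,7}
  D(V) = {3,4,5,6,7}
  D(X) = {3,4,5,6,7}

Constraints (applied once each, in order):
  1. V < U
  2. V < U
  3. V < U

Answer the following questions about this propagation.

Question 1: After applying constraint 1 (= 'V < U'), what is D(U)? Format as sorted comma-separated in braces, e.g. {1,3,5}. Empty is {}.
Answer: {4,6,7}

Derivation:
Constraint 1 (V < U) on D(V)={3,4,5,6,7} D(U)={3,4,6,7}: V {3,4,5,6,7}->{3,4,5,6}; U {3,4,6,7}->{4,6,7}
So after constraint 1: D(U) = {4,6,7}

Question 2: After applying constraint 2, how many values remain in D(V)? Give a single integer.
Answer: 4

Derivation:
Constraint 1 (V < U) on D(V)={3,4,5,6,7} D(U)={3,4,6,7}: V {3,4,5,6,7}->{3,4,5,6}; U {3,4,6,7}->{4,6,7}
Constraint 2 (V < U) on D(V)={3,4,5,6} D(U)={4,6,7}: no change
So after constraint 2: D(V)={3,4,5,6}, size = 4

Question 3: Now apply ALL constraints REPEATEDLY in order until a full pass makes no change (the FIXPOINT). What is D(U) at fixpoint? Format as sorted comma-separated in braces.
Answer: {4,6,7}

Derivation:
pass 0 (initial): D(U)={3,4,6,7}
pass 1: U {3,4,6,7}->{4,6,7}; V {3,4,5,6,7}->{3,4,5,6}
pass 2: no change
Fixpoint after 2 passes: D(U) = {4,6,7}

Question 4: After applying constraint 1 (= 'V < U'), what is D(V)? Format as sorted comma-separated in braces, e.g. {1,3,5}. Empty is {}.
Answer: {3,4,5,6}

Derivation:
Constraint 1 (V < U) on D(V)={3,4,5,6,7} D(U)={3,4,6,7}: V {3,4,5,6,7}->{3,4,5,6}; U {3,4,6,7}->{4,6,7}
So after constraint 1: D(V) = {3,4,5,6}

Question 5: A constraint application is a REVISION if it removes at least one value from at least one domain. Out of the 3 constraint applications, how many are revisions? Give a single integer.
Answer: 1

Derivation:
Constraint 1 (V < U) on D(V)={3,4,5,6,7} D(U)={3,4,6,7}: V {3,4,5,6,7}->{3,4,5,6}; U {3,4,6,7}->{4,6,7} => REVISION
Constraint 2 (V < U) on D(V)={3,4,5,6} D(U)={4,6,7}: no change => not a revision
Constraint 3 (V < U) on D(V)={3,4,5,6} D(U)={4,6,7}: no change => not a revision
Total revisions = 1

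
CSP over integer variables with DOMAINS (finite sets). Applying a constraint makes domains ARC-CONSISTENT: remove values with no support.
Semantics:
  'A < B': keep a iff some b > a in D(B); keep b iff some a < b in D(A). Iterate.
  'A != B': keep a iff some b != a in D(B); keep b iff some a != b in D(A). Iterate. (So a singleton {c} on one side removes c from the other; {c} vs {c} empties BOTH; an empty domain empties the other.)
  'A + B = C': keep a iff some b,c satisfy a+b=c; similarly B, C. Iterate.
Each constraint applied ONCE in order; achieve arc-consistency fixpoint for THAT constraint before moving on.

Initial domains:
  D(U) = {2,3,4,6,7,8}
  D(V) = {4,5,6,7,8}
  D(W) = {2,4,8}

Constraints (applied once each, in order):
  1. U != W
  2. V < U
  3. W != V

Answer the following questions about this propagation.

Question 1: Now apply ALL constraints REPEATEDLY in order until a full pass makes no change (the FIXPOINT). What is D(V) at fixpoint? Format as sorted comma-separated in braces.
Answer: {4,5,6,7}

Derivation:
pass 0 (initial): D(V)={4,5,6,7,8}
pass 1: U {2,3,4,6,7,8}->{6,7,8}; V {4,5,6,7,8}->{4,5,6,7}
pass 2: no change
Fixpoint after 2 passes: D(V) = {4,5,6,7}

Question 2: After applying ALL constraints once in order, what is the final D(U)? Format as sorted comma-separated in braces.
Constraint 1 (U != W) on D(U)={2,3,4,6,7,8} D(W)={2,4,8}: no change
Constraint 2 (V < U) on D(V)={4,5,6,7,8} D(U)={2,3,4,6,7,8}: V {4,5,6,7,8}->{4,5,6,7}; U {2,3,4,6,7,8}->{6,7,8}
Constraint 3 (W != V) on D(W)={2,4,8} D(V)={4,5,6,7}: no change
So after all 3 constraints: D(U) = {6,7,8}

Answer: {6,7,8}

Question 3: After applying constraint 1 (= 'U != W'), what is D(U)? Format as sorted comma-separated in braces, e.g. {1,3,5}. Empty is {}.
Constraint 1 (U != W) on D(U)={2,3,4,6,7,8} D(W)={2,4,8}: no change
So after constraint 1: D(U) = {2,3,4,6,7,8}

Answer: {2,3,4,6,7,8}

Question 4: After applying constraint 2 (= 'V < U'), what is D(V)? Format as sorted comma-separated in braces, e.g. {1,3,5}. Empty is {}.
Answer: {4,5,6,7}

Derivation:
Constraint 1 (U != W) on D(U)={2,3,4,6,7,8} D(W)={2,4,8}: no change
Constraint 2 (V < U) on D(V)={4,5,6,7,8} D(U)={2,3,4,6,7,8}: V {4,5,6,7,8}->{4,5,6,7}; U {2,3,4,6,7,8}->{6,7,8}
So after constraint 2: D(V) = {4,5,6,7}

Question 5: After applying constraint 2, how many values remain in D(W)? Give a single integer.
Constraint 1 (U != W) on D(U)={2,3,4,6,7,8} D(W)={2,4,8}: no change
Constraint 2 (V < U) on D(V)={4,5,6,7,8} D(U)={2,3,4,6,7,8}: V {4,5,6,7,8}->{4,5,6,7}; U {2,3,4,6,7,8}->{6,7,8}
So after constraint 2: D(W)={2,4,8}, size = 3

Answer: 3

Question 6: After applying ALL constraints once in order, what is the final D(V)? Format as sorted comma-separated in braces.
Constraint 1 (U != W) on D(U)={2,3,4,6,7,8} D(W)={2,4,8}: no change
Constraint 2 (V < U) on D(V)={4,5,6,7,8} D(U)={2,3,4,6,7,8}: V {4,5,6,7,8}->{4,5,6,7}; U {2,3,4,6,7,8}->{6,7,8}
Constraint 3 (W != V) on D(W)={2,4,8} D(V)={4,5,6,7}: no change
So after all 3 constraints: D(V) = {4,5,6,7}

Answer: {4,5,6,7}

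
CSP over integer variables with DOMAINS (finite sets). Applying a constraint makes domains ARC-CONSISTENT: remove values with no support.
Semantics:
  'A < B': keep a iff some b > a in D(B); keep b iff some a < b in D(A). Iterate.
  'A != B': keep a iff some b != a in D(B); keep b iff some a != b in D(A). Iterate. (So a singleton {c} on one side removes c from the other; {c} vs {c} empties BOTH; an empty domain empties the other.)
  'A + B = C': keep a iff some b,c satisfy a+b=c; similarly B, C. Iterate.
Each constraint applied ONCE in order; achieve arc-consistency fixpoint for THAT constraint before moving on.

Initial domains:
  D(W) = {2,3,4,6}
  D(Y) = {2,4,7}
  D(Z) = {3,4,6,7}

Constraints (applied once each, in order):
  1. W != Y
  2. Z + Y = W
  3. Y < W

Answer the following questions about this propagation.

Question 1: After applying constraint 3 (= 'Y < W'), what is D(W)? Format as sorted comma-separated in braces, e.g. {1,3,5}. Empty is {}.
Answer: {6}

Derivation:
Constraint 1 (W != Y) on D(W)={2,3,4,6} D(Y)={2,4,7}: no change
Constraint 2 (Z + Y = W) on D(Z)={3,4,6,7} D(Y)={2,4,7} D(W)={2,3,4,6}: Z {3,4,6,7}->{4}; Y {2,4,7}->{2}; W {2,3,4,6}->{6}
Constraint 3 (Y < W) on D(Y)={2} D(W)={6}: no change
So after constraint 3: D(W) = {6}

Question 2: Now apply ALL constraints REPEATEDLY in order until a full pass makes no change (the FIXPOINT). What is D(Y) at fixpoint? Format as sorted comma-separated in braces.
pass 0 (initial): D(Y)={2,4,7}
pass 1: W {2,3,4,6}->{6}; Y {2,4,7}->{2}; Z {3,4,6,7}->{4}
pass 2: no change
Fixpoint after 2 passes: D(Y) = {2}

Answer: {2}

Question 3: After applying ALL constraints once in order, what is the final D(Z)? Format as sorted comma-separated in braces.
Answer: {4}

Derivation:
Constraint 1 (W != Y) on D(W)={2,3,4,6} D(Y)={2,4,7}: no change
Constraint 2 (Z + Y = W) on D(Z)={3,4,6,7} D(Y)={2,4,7} D(W)={2,3,4,6}: Z {3,4,6,7}->{4}; Y {2,4,7}->{2}; W {2,3,4,6}->{6}
Constraint 3 (Y < W) on D(Y)={2} D(W)={6}: no change
So after all 3 constraints: D(Z) = {4}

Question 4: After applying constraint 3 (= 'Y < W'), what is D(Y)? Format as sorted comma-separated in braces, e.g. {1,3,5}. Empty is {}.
Answer: {2}

Derivation:
Constraint 1 (W != Y) on D(W)={2,3,4,6} D(Y)={2,4,7}: no change
Constraint 2 (Z + Y = W) on D(Z)={3,4,6,7} D(Y)={2,4,7} D(W)={2,3,4,6}: Z {3,4,6,7}->{4}; Y {2,4,7}->{2}; W {2,3,4,6}->{6}
Constraint 3 (Y < W) on D(Y)={2} D(W)={6}: no change
So after constraint 3: D(Y) = {2}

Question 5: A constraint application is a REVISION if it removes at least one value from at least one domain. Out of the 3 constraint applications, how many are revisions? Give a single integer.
Constraint 1 (W != Y) on D(W)={2,3,4,6} D(Y)={2,4,7}: no change => not a revision
Constraint 2 (Z + Y = W) on D(Z)={3,4,6,7} D(Y)={2,4,7} D(W)={2,3,4,6}: Z {3,4,6,7}->{4}; Y {2,4,7}->{2}; W {2,3,4,6}->{6} => REVISION
Constraint 3 (Y < W) on D(Y)={2} D(W)={6}: no change => not a revision
Total revisions = 1

Answer: 1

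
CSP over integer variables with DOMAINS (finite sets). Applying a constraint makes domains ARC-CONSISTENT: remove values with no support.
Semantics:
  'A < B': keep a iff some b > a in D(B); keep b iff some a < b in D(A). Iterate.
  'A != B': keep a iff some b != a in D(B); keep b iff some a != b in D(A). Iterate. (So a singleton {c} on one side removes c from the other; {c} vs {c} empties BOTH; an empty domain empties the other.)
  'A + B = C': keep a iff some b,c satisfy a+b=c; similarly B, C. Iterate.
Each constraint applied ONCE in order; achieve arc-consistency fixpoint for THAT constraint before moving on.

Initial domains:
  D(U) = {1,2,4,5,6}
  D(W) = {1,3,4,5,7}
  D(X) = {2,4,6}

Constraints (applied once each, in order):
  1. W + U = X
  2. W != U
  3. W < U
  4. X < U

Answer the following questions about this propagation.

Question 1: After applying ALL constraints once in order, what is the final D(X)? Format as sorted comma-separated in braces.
Answer: {2,4}

Derivation:
Constraint 1 (W + U = X) on D(W)={1,3,4,5,7} D(U)={1,2,4,5,6} D(X)={2,4,6}: W {1,3,4,5,7}->{1,3,4,5}; U {1,2,4,5,6}->{1,2,5}
Constraint 2 (W != U) on D(W)={1,3,4,5} D(U)={1,2,5}: no change
Constraint 3 (W < U) on D(W)={1,3,4,5} D(U)={1,2,5}: W {1,3,4,5}->{1,3,4}; U {1,2,5}->{2,5}
Constraint 4 (X < U) on D(X)={2,4,6} D(U)={2,5}: X {2,4,6}->{2,4}; U {2,5}->{5}
So after all 4 constraints: D(X) = {2,4}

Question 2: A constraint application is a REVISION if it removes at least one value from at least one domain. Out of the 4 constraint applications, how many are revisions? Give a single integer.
Constraint 1 (W + U = X) on D(W)={1,3,4,5,7} D(U)={1,2,4,5,6} D(X)={2,4,6}: W {1,3,4,5,7}->{1,3,4,5}; U {1,2,4,5,6}->{1,2,5} => REVISION
Constraint 2 (W != U) on D(W)={1,3,4,5} D(U)={1,2,5}: no change => not a revision
Constraint 3 (W < U) on D(W)={1,3,4,5} D(U)={1,2,5}: W {1,3,4,5}->{1,3,4}; U {1,2,5}->{2,5} => REVISION
Constraint 4 (X < U) on D(X)={2,4,6} D(U)={2,5}: X {2,4,6}->{2,4}; U {2,5}->{5} => REVISION
Total revisions = 3

Answer: 3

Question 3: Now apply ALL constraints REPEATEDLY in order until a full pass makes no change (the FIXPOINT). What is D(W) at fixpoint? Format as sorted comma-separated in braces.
Answer: {}

Derivation:
pass 0 (initial): D(W)={1,3,4,5,7}
pass 1: U {1,2,4,5,6}->{5}; W {1,3,4,5,7}->{1,3,4}; X {2,4,6}->{2,4}
pass 2: U {5}->{}; W {1,3,4}->{}; X {2,4}->{}
pass 3: no change
Fixpoint after 3 passes: D(W) = {}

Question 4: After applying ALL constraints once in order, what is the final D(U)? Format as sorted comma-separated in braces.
Answer: {5}

Derivation:
Constraint 1 (W + U = X) on D(W)={1,3,4,5,7} D(U)={1,2,4,5,6} D(X)={2,4,6}: W {1,3,4,5,7}->{1,3,4,5}; U {1,2,4,5,6}->{1,2,5}
Constraint 2 (W != U) on D(W)={1,3,4,5} D(U)={1,2,5}: no change
Constraint 3 (W < U) on D(W)={1,3,4,5} D(U)={1,2,5}: W {1,3,4,5}->{1,3,4}; U {1,2,5}->{2,5}
Constraint 4 (X < U) on D(X)={2,4,6} D(U)={2,5}: X {2,4,6}->{2,4}; U {2,5}->{5}
So after all 4 constraints: D(U) = {5}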